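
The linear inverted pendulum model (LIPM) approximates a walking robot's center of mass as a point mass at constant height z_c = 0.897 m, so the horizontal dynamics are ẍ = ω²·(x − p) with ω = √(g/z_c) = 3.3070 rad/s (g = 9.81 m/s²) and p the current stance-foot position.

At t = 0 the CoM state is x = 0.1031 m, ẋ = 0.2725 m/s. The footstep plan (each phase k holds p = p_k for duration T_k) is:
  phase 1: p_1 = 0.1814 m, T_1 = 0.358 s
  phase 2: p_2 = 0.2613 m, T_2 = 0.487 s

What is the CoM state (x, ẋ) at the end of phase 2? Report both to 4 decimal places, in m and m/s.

x = 0.0820, ẋ = -0.5077

phase 1: p=0.1814, T=0.358, ωT=1.183906, cosh=1.786596, sinh=1.480515; start (x,ẋ)=(0.103100, 0.272500) → end (x,ẋ)=(0.163505, 0.103486)
phase 2: p=0.2613, T=0.487, ωT=1.610509, cosh=2.602572, sinh=2.402786; start (x,ẋ)=(0.163505, 0.103486) → end (x,ẋ)=(0.081973, -0.507748)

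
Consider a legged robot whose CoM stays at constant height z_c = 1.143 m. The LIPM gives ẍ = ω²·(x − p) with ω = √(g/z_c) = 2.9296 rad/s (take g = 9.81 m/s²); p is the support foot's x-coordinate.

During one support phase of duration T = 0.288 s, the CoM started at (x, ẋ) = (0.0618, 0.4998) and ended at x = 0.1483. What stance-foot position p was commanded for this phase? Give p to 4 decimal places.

ωT = 2.9296·0.288 = 0.843725; cosh(ωT) = 1.377558, sinh(ωT) = 0.947453
x(T) = p + (x₀−p)·cosh(ωT) + (ẋ₀/ω)·sinh(ωT) ⇒ p·(1 − cosh) = x(T) − x₀·cosh − (ẋ₀/ω)·sinh
numerator   = 0.1483 − (0.0618)·1.377558 − (0.4998/2.9296)·0.947453 = -0.098472
denominator = 1 − 1.377558 = -0.377558
p = -0.098472 / -0.377558 = 0.2608

p = 0.2608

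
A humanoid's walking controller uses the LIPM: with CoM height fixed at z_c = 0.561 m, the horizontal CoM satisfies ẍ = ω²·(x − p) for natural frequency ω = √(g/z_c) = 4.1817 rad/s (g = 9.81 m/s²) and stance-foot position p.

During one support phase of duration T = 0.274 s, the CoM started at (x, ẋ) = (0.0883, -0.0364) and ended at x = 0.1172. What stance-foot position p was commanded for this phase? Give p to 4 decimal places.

ωT = 4.1817·0.274 = 1.145786; cosh(ωT) = 1.731443, sinh(ωT) = 1.413469
x(T) = p + (x₀−p)·cosh(ωT) + (ẋ₀/ω)·sinh(ωT) ⇒ p·(1 − cosh) = x(T) − x₀·cosh − (ẋ₀/ω)·sinh
numerator   = 0.1172 − (0.0883)·1.731443 − (-0.0364/4.1817)·1.413469 = -0.023383
denominator = 1 − 1.731443 = -0.731443
p = -0.023383 / -0.731443 = 0.0320

p = 0.0320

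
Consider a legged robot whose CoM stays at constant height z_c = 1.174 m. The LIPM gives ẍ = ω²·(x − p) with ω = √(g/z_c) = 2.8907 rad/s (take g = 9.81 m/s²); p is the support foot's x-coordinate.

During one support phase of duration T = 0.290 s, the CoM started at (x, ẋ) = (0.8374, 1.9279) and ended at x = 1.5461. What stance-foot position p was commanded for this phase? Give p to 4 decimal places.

ωT = 2.8907·0.290 = 0.838303; cosh(ωT) = 1.372442, sinh(ωT) = 0.939998
x(T) = p + (x₀−p)·cosh(ωT) + (ẋ₀/ω)·sinh(ωT) ⇒ p·(1 − cosh) = x(T) − x₀·cosh − (ẋ₀/ω)·sinh
numerator   = 1.5461 − (0.8374)·1.372442 − (1.9279/2.8907)·0.939998 = -0.230097
denominator = 1 − 1.372442 = -0.372442
p = -0.230097 / -0.372442 = 0.6178

p = 0.6178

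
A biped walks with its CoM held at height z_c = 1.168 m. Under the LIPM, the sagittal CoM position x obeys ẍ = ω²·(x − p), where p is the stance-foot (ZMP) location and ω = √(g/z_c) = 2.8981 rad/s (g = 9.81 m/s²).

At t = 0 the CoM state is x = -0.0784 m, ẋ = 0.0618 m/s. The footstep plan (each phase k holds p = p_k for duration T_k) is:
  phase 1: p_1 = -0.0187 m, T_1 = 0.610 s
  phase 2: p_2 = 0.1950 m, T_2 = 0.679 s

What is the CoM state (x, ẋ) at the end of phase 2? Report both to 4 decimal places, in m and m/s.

x = -1.3897, ẋ = -4.5004

phase 1: p=-0.0187, T=0.610, ωT=1.767841, cosh=3.014446, sinh=2.843745; start (x,ẋ)=(-0.078400, 0.061800) → end (x,ẋ)=(-0.138022, -0.305722)
phase 2: p=0.1950, T=0.679, ωT=1.967810, cosh=3.647376, sinh=3.507613; start (x,ẋ)=(-0.138022, -0.305722) → end (x,ẋ)=(-1.389675, -4.500386)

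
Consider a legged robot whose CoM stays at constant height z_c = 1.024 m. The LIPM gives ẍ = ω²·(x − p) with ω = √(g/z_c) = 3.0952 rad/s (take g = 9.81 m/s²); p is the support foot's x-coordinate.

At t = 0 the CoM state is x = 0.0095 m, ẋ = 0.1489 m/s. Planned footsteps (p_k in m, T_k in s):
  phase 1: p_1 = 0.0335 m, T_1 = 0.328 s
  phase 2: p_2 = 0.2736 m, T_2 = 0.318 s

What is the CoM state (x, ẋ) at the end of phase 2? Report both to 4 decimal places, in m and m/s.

x = -0.0084, ẋ = -0.5648

phase 1: p=0.0335, T=0.328, ωT=1.015226, cosh=1.561153, sinh=1.198833; start (x,ẋ)=(0.009500, 0.148900) → end (x,ẋ)=(0.053704, 0.143401)
phase 2: p=0.2736, T=0.318, ωT=0.984274, cosh=1.524789, sinh=1.151078; start (x,ẋ)=(0.053704, 0.143401) → end (x,ẋ)=(-0.008365, -0.564793)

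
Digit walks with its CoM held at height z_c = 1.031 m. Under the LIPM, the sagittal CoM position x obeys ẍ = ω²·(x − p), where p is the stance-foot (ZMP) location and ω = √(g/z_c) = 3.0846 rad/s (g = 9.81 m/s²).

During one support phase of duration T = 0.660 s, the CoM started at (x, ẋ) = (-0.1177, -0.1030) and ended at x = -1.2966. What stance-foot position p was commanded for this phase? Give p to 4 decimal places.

ωT = 3.0846·0.660 = 2.035836; cosh(ωT) = 3.894612, sinh(ωT) = 3.764040
x(T) = p + (x₀−p)·cosh(ωT) + (ẋ₀/ω)·sinh(ωT) ⇒ p·(1 − cosh) = x(T) − x₀·cosh − (ẋ₀/ω)·sinh
numerator   = -1.2966 − (-0.1177)·3.894612 − (-0.1030/3.0846)·3.764040 = -0.712517
denominator = 1 − 3.894612 = -2.894612
p = -0.712517 / -2.894612 = 0.2462

p = 0.2462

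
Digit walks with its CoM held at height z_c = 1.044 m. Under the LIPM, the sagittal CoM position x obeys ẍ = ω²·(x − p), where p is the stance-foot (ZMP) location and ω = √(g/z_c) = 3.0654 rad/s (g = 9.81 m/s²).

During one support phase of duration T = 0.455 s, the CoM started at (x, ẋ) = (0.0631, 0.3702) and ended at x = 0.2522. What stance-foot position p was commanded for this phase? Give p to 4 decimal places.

p = 0.0977

ωT = 3.0654·0.455 = 1.394757; cosh(ωT) = 2.140944, sinh(ωT) = 1.893050
x(T) = p + (x₀−p)·cosh(ωT) + (ẋ₀/ω)·sinh(ωT) ⇒ p·(1 − cosh) = x(T) − x₀·cosh − (ẋ₀/ω)·sinh
numerator   = 0.2522 − (0.0631)·2.140944 − (0.3702/3.0654)·1.893050 = -0.111512
denominator = 1 − 2.140944 = -1.140944
p = -0.111512 / -1.140944 = 0.0977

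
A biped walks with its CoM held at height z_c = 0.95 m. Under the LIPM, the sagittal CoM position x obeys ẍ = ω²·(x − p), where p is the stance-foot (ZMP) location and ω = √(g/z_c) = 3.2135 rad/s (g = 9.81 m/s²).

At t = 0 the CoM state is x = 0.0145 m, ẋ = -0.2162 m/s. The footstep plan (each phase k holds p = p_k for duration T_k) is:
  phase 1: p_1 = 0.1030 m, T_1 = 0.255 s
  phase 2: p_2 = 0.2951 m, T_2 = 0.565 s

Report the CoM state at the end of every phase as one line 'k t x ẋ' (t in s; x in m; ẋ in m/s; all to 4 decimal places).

phase 1: p=0.1030, T=0.255, ωT=0.819442, cosh=1.354956, sinh=0.914279; start (x,ẋ)=(0.014500, -0.216200) → end (x,ẋ)=(-0.078425, -0.552957)
phase 2: p=0.2951, T=0.565, ωT=1.815627, cosh=3.153833, sinh=2.991098; start (x,ẋ)=(-0.078425, -0.552957) → end (x,ẋ)=(-1.397624, -5.334218)

1 0.2550 -0.0784 -0.5530
2 0.8200 -1.3976 -5.3342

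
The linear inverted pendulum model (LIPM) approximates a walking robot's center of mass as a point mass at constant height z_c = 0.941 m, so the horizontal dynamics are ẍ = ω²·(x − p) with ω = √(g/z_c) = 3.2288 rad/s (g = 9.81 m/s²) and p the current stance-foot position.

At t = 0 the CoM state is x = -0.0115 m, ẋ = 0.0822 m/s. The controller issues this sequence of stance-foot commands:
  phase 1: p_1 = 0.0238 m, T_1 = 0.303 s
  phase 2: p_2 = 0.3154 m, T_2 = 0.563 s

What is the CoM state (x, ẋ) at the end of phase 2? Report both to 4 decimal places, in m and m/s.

x = -0.6886, ẋ = -3.0770

phase 1: p=0.0238, T=0.303, ωT=0.978326, cosh=1.517970, sinh=1.142030; start (x,ẋ)=(-0.011500, 0.082200) → end (x,ẋ)=(-0.000710, -0.005388)
phase 2: p=0.3154, T=0.563, ωT=1.817814, cosh=3.160382, sinh=2.998002; start (x,ẋ)=(-0.000710, -0.005388) → end (x,ẋ)=(-0.688631, -3.076957)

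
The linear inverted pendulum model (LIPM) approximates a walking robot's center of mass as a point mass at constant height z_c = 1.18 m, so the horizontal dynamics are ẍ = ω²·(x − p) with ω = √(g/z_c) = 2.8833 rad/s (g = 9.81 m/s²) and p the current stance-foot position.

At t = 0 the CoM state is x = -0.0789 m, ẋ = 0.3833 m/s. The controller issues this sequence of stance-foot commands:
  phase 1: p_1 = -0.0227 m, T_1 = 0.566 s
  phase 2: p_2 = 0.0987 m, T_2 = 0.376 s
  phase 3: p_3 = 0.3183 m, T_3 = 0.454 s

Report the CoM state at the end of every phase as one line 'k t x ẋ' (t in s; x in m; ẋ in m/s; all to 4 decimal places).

1 0.5660 0.1550 0.6191
2 0.9420 0.4726 1.2325
3 1.3960 1.3584 3.2117

phase 1: p=-0.0227, T=0.566, ωT=1.631948, cosh=2.654687, sinh=2.459139; start (x,ẋ)=(-0.078900, 0.383300) → end (x,ẋ)=(0.155019, 0.619059)
phase 2: p=0.0987, T=0.376, ωT=1.084121, cosh=1.647519, sinh=1.309320; start (x,ẋ)=(0.155019, 0.619059) → end (x,ẋ)=(0.472605, 1.232527)
phase 3: p=0.3183, T=0.454, ωT=1.309018, cosh=1.986311, sinh=1.716226; start (x,ẋ)=(0.472605, 1.232527) → end (x,ẋ)=(1.358434, 3.211743)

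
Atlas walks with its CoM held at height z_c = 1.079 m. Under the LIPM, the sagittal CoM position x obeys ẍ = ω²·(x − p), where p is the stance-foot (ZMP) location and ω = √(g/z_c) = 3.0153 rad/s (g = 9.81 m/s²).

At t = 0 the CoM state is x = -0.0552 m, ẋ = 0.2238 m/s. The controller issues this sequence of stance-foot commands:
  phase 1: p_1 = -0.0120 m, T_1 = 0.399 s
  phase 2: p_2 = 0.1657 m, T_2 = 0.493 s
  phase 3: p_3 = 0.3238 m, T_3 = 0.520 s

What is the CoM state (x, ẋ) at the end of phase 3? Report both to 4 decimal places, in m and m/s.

phase 1: p=-0.0120, T=0.399, ωT=1.203105, cosh=1.815351, sinh=1.515090; start (x,ẋ)=(-0.055200, 0.223800) → end (x,ẋ)=(0.022029, 0.208918)
phase 2: p=0.1657, T=0.493, ωT=1.486543, cosh=2.323968, sinh=2.097815; start (x,ẋ)=(0.022029, 0.208918) → end (x,ẋ)=(-0.022837, -0.423277)
phase 3: p=0.3238, T=0.520, ωT=1.567956, cosh=2.502652, sinh=2.294181; start (x,ẋ)=(-0.022837, -0.423277) → end (x,ẋ)=(-0.865761, -3.457227)

x = -0.8658, ẋ = -3.4572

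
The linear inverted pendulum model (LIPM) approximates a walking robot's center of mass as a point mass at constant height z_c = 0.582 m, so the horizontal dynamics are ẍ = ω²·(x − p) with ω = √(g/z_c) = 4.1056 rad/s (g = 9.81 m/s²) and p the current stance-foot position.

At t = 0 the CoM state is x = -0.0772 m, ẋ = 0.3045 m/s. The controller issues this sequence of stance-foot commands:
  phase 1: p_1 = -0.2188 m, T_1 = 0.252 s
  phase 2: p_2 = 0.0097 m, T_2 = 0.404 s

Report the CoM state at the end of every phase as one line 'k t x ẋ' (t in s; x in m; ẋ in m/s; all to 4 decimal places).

phase 1: p=-0.2188, T=0.252, ωT=1.034611, cosh=1.584688, sinh=1.229324; start (x,ẋ)=(-0.077200, 0.304500) → end (x,ẋ)=(0.096767, 1.197209)
phase 2: p=0.0097, T=0.404, ωT=1.658662, cosh=2.721337, sinh=2.530944; start (x,ẋ)=(0.096767, 1.197209) → end (x,ẋ)=(0.984672, 4.162726)

1 0.2520 0.0968 1.1972
2 0.6560 0.9847 4.1627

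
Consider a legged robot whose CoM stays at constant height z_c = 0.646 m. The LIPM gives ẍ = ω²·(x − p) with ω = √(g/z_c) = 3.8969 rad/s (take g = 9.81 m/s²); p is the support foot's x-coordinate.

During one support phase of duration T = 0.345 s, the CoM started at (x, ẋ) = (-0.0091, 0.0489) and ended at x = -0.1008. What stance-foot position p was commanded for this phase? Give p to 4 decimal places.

p = 0.0998

ωT = 3.8969·0.345 = 1.344430; cosh(ωT) = 2.048345, sinh(ωT) = 1.787657
x(T) = p + (x₀−p)·cosh(ωT) + (ẋ₀/ω)·sinh(ωT) ⇒ p·(1 − cosh) = x(T) − x₀·cosh − (ẋ₀/ω)·sinh
numerator   = -0.1008 − (-0.0091)·2.048345 − (0.0489/3.8969)·1.787657 = -0.104592
denominator = 1 − 2.048345 = -1.048345
p = -0.104592 / -1.048345 = 0.0998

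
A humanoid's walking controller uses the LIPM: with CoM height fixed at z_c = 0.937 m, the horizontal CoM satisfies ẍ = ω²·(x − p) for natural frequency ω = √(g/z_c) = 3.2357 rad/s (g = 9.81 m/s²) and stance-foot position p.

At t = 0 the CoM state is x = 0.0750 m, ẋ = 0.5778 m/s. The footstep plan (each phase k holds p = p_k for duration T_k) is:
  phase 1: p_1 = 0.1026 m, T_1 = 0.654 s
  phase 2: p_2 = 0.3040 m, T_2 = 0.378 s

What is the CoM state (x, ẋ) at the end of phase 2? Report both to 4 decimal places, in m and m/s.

phase 1: p=0.1026, T=0.654, ωT=2.116148, cosh=4.209800, sinh=4.089306; start (x,ẋ)=(0.075000, 0.577800) → end (x,ẋ)=(0.716638, 2.067226)
phase 2: p=0.3040, T=0.378, ωT=1.223095, cosh=1.846002, sinh=1.551684; start (x,ẋ)=(0.716638, 2.067226) → end (x,ẋ)=(2.057072, 5.887870)

x = 2.0571, ẋ = 5.8879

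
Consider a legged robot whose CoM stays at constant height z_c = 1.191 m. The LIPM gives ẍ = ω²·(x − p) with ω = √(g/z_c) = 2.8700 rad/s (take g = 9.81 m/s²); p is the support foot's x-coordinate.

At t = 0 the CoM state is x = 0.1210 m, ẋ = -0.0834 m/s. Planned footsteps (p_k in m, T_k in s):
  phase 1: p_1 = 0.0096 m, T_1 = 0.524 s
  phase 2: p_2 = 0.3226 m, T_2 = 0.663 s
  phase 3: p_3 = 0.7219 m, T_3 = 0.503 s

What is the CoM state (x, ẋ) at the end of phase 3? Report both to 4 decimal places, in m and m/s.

x = 0.6401, ẋ = 0.0641

phase 1: p=0.0096, T=0.524, ωT=1.503880, cosh=2.360689, sinh=2.138423; start (x,ẋ)=(0.121000, -0.083400) → end (x,ẋ)=(0.210440, 0.486811)
phase 2: p=0.3226, T=0.663, ωT=1.902810, cosh=3.426929, sinh=3.277780; start (x,ẋ)=(0.210440, 0.486811) → end (x,ẋ)=(0.494214, 0.613150)
phase 3: p=0.7219, T=0.503, ωT=1.443610, cosh=2.236017, sinh=1.999943; start (x,ẋ)=(0.494214, 0.613150) → end (x,ẋ)=(0.640059, 0.064131)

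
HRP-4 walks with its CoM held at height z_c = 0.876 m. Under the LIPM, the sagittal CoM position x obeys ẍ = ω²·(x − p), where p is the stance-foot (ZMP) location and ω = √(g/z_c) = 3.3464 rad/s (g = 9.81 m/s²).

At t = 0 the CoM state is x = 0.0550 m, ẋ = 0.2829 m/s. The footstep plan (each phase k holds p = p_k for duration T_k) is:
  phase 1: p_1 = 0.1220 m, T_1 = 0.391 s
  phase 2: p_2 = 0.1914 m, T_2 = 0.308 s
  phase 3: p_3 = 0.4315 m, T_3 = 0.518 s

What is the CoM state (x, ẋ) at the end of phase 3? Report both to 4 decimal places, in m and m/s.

phase 1: p=0.1220, T=0.391, ωT=1.308442, cosh=1.985323, sinh=1.715082; start (x,ẋ)=(0.055000, 0.282900) → end (x,ẋ)=(0.133974, 0.177111)
phase 2: p=0.1914, T=0.308, ωT=1.030691, cosh=1.579881, sinh=1.223121; start (x,ẋ)=(0.133974, 0.177111) → end (x,ẋ)=(0.165409, 0.044767)
phase 3: p=0.4315, T=0.518, ωT=1.733435, cosh=2.918370, sinh=2.741694; start (x,ẋ)=(0.165409, 0.044767) → end (x,ẋ)=(-0.308375, -2.310689)

x = -0.3084, ẋ = -2.3107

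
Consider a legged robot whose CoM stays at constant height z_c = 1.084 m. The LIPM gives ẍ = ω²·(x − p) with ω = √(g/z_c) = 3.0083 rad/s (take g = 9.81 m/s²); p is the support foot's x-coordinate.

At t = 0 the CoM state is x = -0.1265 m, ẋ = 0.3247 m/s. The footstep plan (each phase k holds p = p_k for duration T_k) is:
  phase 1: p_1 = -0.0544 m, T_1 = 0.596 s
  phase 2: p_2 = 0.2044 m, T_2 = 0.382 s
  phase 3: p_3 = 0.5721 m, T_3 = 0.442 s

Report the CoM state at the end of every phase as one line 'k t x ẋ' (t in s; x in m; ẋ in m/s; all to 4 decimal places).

phase 1: p=-0.0544, T=0.596, ωT=1.792947, cosh=3.086799, sinh=2.920330; start (x,ẋ)=(-0.126500, 0.324700) → end (x,ẋ)=(0.038247, 0.368869)
phase 2: p=0.2044, T=0.382, ωT=1.149171, cosh=1.736237, sinh=1.419338; start (x,ẋ)=(0.038247, 0.368869) → end (x,ẋ)=(0.089953, -0.068997)
phase 3: p=0.5721, T=0.442, ωT=1.329669, cosh=2.022178, sinh=1.757613; start (x,ẋ)=(0.089953, -0.068997) → end (x,ẋ)=(-0.443198, -2.688838)

1 0.5960 0.0382 0.3689
2 0.9780 0.0900 -0.0690
3 1.4200 -0.4432 -2.6888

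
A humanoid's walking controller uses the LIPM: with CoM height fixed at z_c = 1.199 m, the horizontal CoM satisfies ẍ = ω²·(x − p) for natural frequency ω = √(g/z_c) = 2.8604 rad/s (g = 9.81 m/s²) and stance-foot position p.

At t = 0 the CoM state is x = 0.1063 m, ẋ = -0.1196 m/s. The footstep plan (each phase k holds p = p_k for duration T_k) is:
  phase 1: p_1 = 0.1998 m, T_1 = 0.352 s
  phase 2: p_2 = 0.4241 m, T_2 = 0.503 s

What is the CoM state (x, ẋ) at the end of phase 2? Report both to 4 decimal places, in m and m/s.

phase 1: p=0.1998, T=0.352, ωT=1.006861, cosh=1.551180, sinh=1.185816; start (x,ẋ)=(0.106300, -0.119600) → end (x,ẋ)=(0.005183, -0.502664)
phase 2: p=0.4241, T=0.503, ωT=1.438781, cosh=2.226386, sinh=1.989169; start (x,ẋ)=(0.005183, -0.502664) → end (x,ẋ)=(-0.858132, -3.502687)

x = -0.8581, ẋ = -3.5027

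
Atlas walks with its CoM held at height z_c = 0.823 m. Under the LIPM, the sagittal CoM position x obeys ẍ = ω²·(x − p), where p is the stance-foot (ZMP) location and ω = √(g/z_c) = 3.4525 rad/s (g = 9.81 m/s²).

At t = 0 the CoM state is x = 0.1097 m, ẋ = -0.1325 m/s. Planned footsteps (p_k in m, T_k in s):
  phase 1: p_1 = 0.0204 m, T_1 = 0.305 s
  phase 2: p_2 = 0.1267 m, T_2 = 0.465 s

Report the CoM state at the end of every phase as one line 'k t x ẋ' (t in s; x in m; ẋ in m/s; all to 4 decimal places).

1 0.3050 0.1157 0.1751
2 0.7700 0.2192 0.3623

phase 1: p=0.0204, T=0.305, ωT=1.053012, cosh=1.607579, sinh=1.258694; start (x,ẋ)=(0.109700, -0.132500) → end (x,ẋ)=(0.115651, 0.175061)
phase 2: p=0.1267, T=0.465, ωT=1.605413, cosh=2.590360, sinh=2.389553; start (x,ẋ)=(0.115651, 0.175061) → end (x,ẋ)=(0.219242, 0.362316)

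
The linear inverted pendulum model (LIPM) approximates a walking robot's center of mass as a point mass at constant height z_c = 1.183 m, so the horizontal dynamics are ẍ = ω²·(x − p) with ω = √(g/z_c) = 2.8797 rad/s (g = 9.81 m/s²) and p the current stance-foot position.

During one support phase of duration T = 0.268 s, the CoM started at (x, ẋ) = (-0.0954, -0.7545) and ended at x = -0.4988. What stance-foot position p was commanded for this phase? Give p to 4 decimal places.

p = 0.4815

ωT = 2.8797·0.268 = 0.771760; cosh(ωT) = 1.312884, sinh(ωT) = 0.850685
x(T) = p + (x₀−p)·cosh(ωT) + (ẋ₀/ω)·sinh(ωT) ⇒ p·(1 − cosh) = x(T) − x₀·cosh − (ẋ₀/ω)·sinh
numerator   = -0.4988 − (-0.0954)·1.312884 − (-0.7545/2.8797)·0.850685 = -0.150666
denominator = 1 − 1.312884 = -0.312884
p = -0.150666 / -0.312884 = 0.4815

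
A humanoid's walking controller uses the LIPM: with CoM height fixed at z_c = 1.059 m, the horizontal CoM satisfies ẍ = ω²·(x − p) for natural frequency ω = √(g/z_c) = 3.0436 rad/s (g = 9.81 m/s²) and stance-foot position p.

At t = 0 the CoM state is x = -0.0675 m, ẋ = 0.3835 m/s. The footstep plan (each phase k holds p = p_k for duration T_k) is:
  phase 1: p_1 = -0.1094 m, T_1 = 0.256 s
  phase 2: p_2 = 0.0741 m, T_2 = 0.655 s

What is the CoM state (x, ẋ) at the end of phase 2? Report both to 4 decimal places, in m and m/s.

phase 1: p=-0.1094, T=0.256, ωT=0.779162, cosh=1.319217, sinh=0.860427; start (x,ẋ)=(-0.067500, 0.383500) → end (x,ẋ)=(0.054291, 0.615647)
phase 2: p=0.0741, T=0.655, ωT=1.993558, cosh=3.738909, sinh=3.602699; start (x,ẋ)=(0.054291, 0.615647) → end (x,ẋ)=(0.728775, 2.084638)

x = 0.7288, ẋ = 2.0846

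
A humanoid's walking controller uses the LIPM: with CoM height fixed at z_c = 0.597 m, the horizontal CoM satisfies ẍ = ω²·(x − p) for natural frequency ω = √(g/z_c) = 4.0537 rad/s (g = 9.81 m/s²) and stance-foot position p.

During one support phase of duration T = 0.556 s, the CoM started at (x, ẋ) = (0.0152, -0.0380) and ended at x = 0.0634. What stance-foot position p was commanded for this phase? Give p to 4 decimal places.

p = -0.0090

ωT = 4.0537·0.556 = 2.253857; cosh(ωT) = 4.814698, sinh(ωT) = 4.709705
x(T) = p + (x₀−p)·cosh(ωT) + (ẋ₀/ω)·sinh(ωT) ⇒ p·(1 − cosh) = x(T) − x₀·cosh − (ẋ₀/ω)·sinh
numerator   = 0.0634 − (0.0152)·4.814698 − (-0.0380/4.0537)·4.709705 = 0.034366
denominator = 1 − 4.814698 = -3.814698
p = 0.034366 / -3.814698 = -0.0090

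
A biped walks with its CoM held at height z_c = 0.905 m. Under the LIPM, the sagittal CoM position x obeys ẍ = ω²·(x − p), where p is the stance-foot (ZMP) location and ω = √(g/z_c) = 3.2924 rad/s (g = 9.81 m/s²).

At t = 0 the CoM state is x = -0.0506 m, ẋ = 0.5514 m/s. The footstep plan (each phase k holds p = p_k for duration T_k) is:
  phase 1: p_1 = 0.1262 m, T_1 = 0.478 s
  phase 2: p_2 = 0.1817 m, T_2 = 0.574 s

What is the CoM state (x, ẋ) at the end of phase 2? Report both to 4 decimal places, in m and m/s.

phase 1: p=0.1262, T=0.478, ωT=1.573767, cosh=2.516026, sinh=2.308764; start (x,ẋ)=(-0.050600, 0.551400) → end (x,ẋ)=(0.068030, 0.043414)
phase 2: p=0.1817, T=0.574, ωT=1.889838, cosh=3.384695, sinh=3.233599; start (x,ẋ)=(0.068030, 0.043414) → end (x,ẋ)=(-0.160398, -1.063217)

x = -0.1604, ẋ = -1.0632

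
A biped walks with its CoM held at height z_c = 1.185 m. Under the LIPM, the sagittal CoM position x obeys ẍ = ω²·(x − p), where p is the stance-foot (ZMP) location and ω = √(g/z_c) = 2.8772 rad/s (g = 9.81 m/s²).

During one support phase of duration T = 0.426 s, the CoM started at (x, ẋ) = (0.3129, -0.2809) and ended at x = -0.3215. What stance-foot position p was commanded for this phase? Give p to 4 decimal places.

ωT = 2.8772·0.426 = 1.225687; cosh(ωT) = 1.850031, sinh(ωT) = 1.556475
x(T) = p + (x₀−p)·cosh(ωT) + (ẋ₀/ω)·sinh(ωT) ⇒ p·(1 − cosh) = x(T) − x₀·cosh − (ẋ₀/ω)·sinh
numerator   = -0.3215 − (0.3129)·1.850031 − (-0.2809/2.8772)·1.556475 = -0.748417
denominator = 1 − 1.850031 = -0.850031
p = -0.748417 / -0.850031 = 0.8805

p = 0.8805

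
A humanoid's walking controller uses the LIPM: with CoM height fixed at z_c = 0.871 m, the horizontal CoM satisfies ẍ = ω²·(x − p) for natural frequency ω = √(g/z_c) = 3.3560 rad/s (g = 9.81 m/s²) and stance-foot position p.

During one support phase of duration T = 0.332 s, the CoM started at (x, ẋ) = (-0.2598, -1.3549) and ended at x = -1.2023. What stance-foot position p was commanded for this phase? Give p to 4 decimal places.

ωT = 3.3560·0.332 = 1.114192; cosh(ωT) = 1.687643, sinh(ωT) = 1.359462
x(T) = p + (x₀−p)·cosh(ωT) + (ẋ₀/ω)·sinh(ωT) ⇒ p·(1 − cosh) = x(T) − x₀·cosh − (ẋ₀/ω)·sinh
numerator   = -1.2023 − (-0.2598)·1.687643 − (-1.3549/3.3560)·1.359462 = -0.215002
denominator = 1 − 1.687643 = -0.687643
p = -0.215002 / -0.687643 = 0.3127

p = 0.3127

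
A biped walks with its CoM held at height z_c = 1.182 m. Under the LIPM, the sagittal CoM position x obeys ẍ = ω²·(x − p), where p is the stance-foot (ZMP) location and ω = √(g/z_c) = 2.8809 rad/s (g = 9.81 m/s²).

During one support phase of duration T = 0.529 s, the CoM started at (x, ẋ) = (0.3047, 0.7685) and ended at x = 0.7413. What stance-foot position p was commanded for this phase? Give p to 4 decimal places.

ωT = 2.8809·0.529 = 1.523996; cosh(ωT) = 2.404186, sinh(ωT) = 2.186347
x(T) = p + (x₀−p)·cosh(ωT) + (ẋ₀/ω)·sinh(ωT) ⇒ p·(1 − cosh) = x(T) − x₀·cosh − (ẋ₀/ω)·sinh
numerator   = 0.7413 − (0.3047)·2.404186 − (0.7685/2.8809)·2.186347 = -0.574479
denominator = 1 − 2.404186 = -1.404186
p = -0.574479 / -1.404186 = 0.4091

p = 0.4091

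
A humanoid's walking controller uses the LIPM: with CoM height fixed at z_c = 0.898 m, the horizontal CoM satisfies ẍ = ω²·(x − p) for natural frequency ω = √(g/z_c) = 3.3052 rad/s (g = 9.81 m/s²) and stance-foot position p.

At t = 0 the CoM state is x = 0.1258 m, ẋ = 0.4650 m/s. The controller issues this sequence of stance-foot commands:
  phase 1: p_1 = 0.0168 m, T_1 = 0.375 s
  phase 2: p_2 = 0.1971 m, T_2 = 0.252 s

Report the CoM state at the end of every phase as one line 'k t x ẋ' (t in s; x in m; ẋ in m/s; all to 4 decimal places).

1 0.3750 0.4434 1.4403
2 0.6270 0.9403 2.7286

phase 1: p=0.0168, T=0.375, ωT=1.239450, cosh=1.871628, sinh=1.582085; start (x,ẋ)=(0.125800, 0.465000) → end (x,ẋ)=(0.443387, 1.440280)
phase 2: p=0.1971, T=0.252, ωT=0.832910, cosh=1.367392, sinh=0.932610; start (x,ẋ)=(0.443387, 1.440280) → end (x,ẋ)=(0.940267, 2.728599)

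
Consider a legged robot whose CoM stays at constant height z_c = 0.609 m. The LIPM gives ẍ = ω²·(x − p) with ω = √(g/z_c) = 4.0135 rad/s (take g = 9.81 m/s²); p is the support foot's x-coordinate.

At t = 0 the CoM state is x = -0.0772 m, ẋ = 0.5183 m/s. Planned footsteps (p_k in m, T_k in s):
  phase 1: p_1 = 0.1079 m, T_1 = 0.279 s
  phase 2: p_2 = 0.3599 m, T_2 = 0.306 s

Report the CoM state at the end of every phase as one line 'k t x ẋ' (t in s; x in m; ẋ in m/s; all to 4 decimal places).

phase 1: p=0.1079, T=0.279, ωT=1.119767, cosh=1.695247, sinh=1.368891; start (x,ẋ)=(-0.077200, 0.518300) → end (x,ẋ)=(-0.029113, -0.138301)
phase 2: p=0.3599, T=0.306, ωT=1.228131, cosh=1.853840, sinh=1.561001; start (x,ẋ)=(-0.029113, -0.138301) → end (x,ẋ)=(-0.415058, -2.693583)

1 0.2790 -0.0291 -0.1383
2 0.5850 -0.4151 -2.6936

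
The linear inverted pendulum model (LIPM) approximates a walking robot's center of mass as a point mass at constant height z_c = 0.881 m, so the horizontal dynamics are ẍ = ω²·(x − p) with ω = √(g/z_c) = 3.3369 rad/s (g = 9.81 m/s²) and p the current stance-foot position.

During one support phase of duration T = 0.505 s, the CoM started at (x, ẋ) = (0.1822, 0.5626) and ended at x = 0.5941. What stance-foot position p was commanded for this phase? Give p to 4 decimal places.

ωT = 3.3369·0.505 = 1.685134; cosh(ωT) = 2.789298, sinh(ωT) = 2.603878
x(T) = p + (x₀−p)·cosh(ωT) + (ẋ₀/ω)·sinh(ωT) ⇒ p·(1 − cosh) = x(T) − x₀·cosh − (ẋ₀/ω)·sinh
numerator   = 0.5941 − (0.1822)·2.789298 − (0.5626/3.3369)·2.603878 = -0.353123
denominator = 1 − 2.789298 = -1.789298
p = -0.353123 / -1.789298 = 0.1974

p = 0.1974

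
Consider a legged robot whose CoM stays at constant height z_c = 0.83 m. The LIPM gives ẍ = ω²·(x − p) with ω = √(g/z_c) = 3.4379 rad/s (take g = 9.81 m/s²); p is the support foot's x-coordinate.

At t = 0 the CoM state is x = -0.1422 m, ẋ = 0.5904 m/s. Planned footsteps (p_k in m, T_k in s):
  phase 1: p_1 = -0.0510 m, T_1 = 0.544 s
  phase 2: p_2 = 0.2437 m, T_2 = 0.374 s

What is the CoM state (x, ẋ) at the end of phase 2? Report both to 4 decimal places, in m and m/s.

x = 0.6096, ẋ = 1.5766

phase 1: p=-0.0510, T=0.544, ωT=1.870218, cosh=3.321899, sinh=3.167809; start (x,ẋ)=(-0.142200, 0.590400) → end (x,ẋ)=(0.190059, 0.968026)
phase 2: p=0.2437, T=0.374, ωT=1.285775, cosh=1.946953, sinh=1.670516; start (x,ẋ)=(0.190059, 0.968026) → end (x,ẋ)=(0.609639, 1.576638)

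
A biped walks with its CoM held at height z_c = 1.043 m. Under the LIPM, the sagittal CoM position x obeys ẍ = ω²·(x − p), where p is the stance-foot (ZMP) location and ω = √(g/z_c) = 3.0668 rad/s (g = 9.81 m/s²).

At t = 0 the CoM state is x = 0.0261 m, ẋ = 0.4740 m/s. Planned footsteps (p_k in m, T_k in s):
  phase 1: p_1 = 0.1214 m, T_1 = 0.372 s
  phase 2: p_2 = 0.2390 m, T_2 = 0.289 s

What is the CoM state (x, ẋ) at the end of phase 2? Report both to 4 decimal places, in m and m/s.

x = 0.2806, ẋ = 0.3772

phase 1: p=0.1214, T=0.372, ωT=1.140850, cosh=1.724487, sinh=1.404939; start (x,ẋ)=(0.026100, 0.474000) → end (x,ẋ)=(0.174202, 0.406791)
phase 2: p=0.2390, T=0.289, ωT=0.886305, cosh=1.419162, sinh=1.006987; start (x,ẋ)=(0.174202, 0.406791) → end (x,ẋ)=(0.280611, 0.377190)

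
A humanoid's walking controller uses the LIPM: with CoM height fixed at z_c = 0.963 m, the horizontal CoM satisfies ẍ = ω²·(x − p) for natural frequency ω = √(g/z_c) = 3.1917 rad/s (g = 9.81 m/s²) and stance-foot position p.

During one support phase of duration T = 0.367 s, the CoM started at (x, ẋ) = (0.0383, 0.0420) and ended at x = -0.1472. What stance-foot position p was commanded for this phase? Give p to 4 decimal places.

ωT = 3.1917·0.367 = 1.171354; cosh(ωT) = 1.768152, sinh(ωT) = 1.458205
x(T) = p + (x₀−p)·cosh(ωT) + (ẋ₀/ω)·sinh(ωT) ⇒ p·(1 − cosh) = x(T) − x₀·cosh − (ẋ₀/ω)·sinh
numerator   = -0.1472 − (0.0383)·1.768152 − (0.0420/3.1917)·1.458205 = -0.234109
denominator = 1 − 1.768152 = -0.768152
p = -0.234109 / -0.768152 = 0.3048

p = 0.3048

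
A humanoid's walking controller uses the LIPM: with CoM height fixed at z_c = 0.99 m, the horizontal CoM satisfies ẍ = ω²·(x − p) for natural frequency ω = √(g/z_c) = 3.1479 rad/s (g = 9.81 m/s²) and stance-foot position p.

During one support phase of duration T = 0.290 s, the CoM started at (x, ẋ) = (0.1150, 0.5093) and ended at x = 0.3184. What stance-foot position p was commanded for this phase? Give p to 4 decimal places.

p = 0.0381

ωT = 3.1479·0.290 = 0.912891; cosh(ωT) = 1.446439, sinh(ωT) = 1.045076
x(T) = p + (x₀−p)·cosh(ωT) + (ẋ₀/ω)·sinh(ωT) ⇒ p·(1 − cosh) = x(T) − x₀·cosh − (ẋ₀/ω)·sinh
numerator   = 0.3184 − (0.1150)·1.446439 − (0.5093/3.1479)·1.045076 = -0.017024
denominator = 1 − 1.446439 = -0.446439
p = -0.017024 / -0.446439 = 0.0381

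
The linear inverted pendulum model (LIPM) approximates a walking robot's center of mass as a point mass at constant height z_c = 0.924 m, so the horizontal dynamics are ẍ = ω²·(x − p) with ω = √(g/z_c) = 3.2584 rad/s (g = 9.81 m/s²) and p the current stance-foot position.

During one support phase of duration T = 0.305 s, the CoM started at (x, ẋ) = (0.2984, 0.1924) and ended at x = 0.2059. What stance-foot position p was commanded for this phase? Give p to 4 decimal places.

ωT = 3.2584·0.305 = 0.993812; cosh(ωT) = 1.535838, sinh(ωT) = 1.165675
x(T) = p + (x₀−p)·cosh(ωT) + (ẋ₀/ω)·sinh(ωT) ⇒ p·(1 − cosh) = x(T) − x₀·cosh − (ẋ₀/ω)·sinh
numerator   = 0.2059 − (0.2984)·1.535838 − (0.1924/3.2584)·1.165675 = -0.321224
denominator = 1 − 1.535838 = -0.535838
p = -0.321224 / -0.535838 = 0.5995

p = 0.5995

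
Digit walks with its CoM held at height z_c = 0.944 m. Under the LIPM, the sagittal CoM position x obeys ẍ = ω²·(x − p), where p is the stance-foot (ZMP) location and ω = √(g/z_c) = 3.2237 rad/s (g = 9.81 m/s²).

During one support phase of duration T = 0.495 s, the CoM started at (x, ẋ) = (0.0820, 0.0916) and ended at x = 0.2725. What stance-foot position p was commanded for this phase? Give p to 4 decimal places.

ωT = 3.2237·0.495 = 1.595732; cosh(ωT) = 2.567348, sinh(ωT) = 2.364588
x(T) = p + (x₀−p)·cosh(ωT) + (ẋ₀/ω)·sinh(ωT) ⇒ p·(1 − cosh) = x(T) − x₀·cosh − (ẋ₀/ω)·sinh
numerator   = 0.2725 − (0.0820)·2.567348 − (0.0916/3.2237)·2.364588 = -0.005211
denominator = 1 − 2.567348 = -1.567348
p = -0.005211 / -1.567348 = 0.0033

p = 0.0033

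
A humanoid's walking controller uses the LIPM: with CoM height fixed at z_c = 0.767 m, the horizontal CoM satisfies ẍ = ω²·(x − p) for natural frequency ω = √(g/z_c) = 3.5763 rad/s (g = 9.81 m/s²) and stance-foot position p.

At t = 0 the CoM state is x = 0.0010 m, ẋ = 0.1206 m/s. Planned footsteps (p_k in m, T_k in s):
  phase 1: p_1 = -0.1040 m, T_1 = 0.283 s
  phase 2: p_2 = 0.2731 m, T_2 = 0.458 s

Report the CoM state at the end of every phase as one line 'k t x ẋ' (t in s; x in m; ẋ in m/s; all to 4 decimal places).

1 0.2830 0.0998 0.6362
2 0.7410 0.2507 0.1641

phase 1: p=-0.1040, T=0.283, ωT=1.012093, cosh=1.557405, sinh=1.193948; start (x,ẋ)=(0.001000, 0.120600) → end (x,ẋ)=(0.099790, 0.636164)
phase 2: p=0.2731, T=0.458, ωT=1.637945, cosh=2.669484, sinh=2.475105; start (x,ẋ)=(0.099790, 0.636164) → end (x,ẋ)=(0.250731, 0.164138)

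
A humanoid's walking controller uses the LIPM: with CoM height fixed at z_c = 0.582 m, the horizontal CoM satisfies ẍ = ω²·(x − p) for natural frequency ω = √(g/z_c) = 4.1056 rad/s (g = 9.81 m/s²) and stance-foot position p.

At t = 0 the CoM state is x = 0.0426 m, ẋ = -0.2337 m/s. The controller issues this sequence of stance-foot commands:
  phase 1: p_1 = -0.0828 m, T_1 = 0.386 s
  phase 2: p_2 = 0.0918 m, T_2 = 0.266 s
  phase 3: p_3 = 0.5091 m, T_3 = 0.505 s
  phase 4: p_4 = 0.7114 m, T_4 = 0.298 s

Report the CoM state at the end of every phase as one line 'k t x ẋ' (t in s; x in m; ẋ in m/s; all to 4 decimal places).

1 0.3860 0.1029 0.6090
2 0.6520 0.3064 1.0700
3 1.1570 0.7102 1.0650
4 1.4550 1.1119 1.9592

phase 1: p=-0.0828, T=0.386, ωT=1.584762, cosh=2.541562, sinh=2.336566; start (x,ẋ)=(0.042600, -0.233700) → end (x,ẋ)=(0.102909, 0.609000)
phase 2: p=0.0918, T=0.266, ωT=1.092090, cosh=1.658005, sinh=1.322490; start (x,ẋ)=(0.102909, 0.609000) → end (x,ẋ)=(0.306390, 1.070044)
phase 3: p=0.5091, T=0.505, ωT=2.073328, cosh=4.038504, sinh=3.912737; start (x,ẋ)=(0.306390, 1.070044) → end (x,ẋ)=(0.710231, 1.065008)
phase 4: p=0.7114, T=0.298, ωT=1.223469, cosh=1.846583, sinh=1.552375; start (x,ẋ)=(0.710231, 1.065008) → end (x,ẋ)=(1.111933, 1.959176)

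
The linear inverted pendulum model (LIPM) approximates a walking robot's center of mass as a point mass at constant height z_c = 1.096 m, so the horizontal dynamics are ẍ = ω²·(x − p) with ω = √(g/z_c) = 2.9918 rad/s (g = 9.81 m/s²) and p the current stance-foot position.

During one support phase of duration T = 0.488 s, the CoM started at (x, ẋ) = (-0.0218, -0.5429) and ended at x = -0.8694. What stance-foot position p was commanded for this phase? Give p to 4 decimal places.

p = 0.3548

ωT = 2.9918·0.488 = 1.459998; cosh(ωT) = 2.269095, sinh(ωT) = 2.036858
x(T) = p + (x₀−p)·cosh(ωT) + (ẋ₀/ω)·sinh(ωT) ⇒ p·(1 − cosh) = x(T) − x₀·cosh − (ẋ₀/ω)·sinh
numerator   = -0.8694 − (-0.0218)·2.269095 − (-0.5429/2.9918)·2.036858 = -0.450320
denominator = 1 − 2.269095 = -1.269095
p = -0.450320 / -1.269095 = 0.3548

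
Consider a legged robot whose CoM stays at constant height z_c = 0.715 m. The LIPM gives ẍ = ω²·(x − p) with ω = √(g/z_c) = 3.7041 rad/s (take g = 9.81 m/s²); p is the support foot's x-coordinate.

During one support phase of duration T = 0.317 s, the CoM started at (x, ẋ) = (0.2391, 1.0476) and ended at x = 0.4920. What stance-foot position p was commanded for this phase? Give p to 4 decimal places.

ωT = 3.7041·0.317 = 1.174200; cosh(ωT) = 1.772309, sinh(ωT) = 1.463243
x(T) = p + (x₀−p)·cosh(ωT) + (ẋ₀/ω)·sinh(ωT) ⇒ p·(1 − cosh) = x(T) − x₀·cosh − (ẋ₀/ω)·sinh
numerator   = 0.4920 − (0.2391)·1.772309 − (1.0476/3.7041)·1.463243 = -0.345596
denominator = 1 − 1.772309 = -0.772309
p = -0.345596 / -0.772309 = 0.4475

p = 0.4475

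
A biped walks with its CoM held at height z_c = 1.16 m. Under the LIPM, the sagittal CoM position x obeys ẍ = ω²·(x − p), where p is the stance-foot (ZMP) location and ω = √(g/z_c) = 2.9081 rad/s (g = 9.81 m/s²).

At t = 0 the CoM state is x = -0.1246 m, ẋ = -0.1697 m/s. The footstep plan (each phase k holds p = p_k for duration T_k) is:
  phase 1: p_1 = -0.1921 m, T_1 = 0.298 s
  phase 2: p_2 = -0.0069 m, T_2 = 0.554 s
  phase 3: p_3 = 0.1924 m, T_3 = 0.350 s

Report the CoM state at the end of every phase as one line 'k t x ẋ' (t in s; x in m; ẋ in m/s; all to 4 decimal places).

1 0.2980 -0.1548 -0.0453
2 0.8520 -0.4294 -1.1518
3 1.2020 -1.2567 -3.9769

phase 1: p=-0.1921, T=0.298, ωT=0.866614, cosh=1.399607, sinh=0.979235; start (x,ẋ)=(-0.124600, -0.169700) → end (x,ẋ)=(-0.154769, -0.045293)
phase 2: p=-0.0069, T=0.554, ωT=1.611087, cosh=2.603962, sinh=2.404292; start (x,ẋ)=(-0.154769, -0.045293) → end (x,ẋ)=(-0.429391, -1.151829)
phase 3: p=0.1924, T=0.350, ωT=1.017835, cosh=1.564287, sinh=1.202910; start (x,ẋ)=(-0.429391, -1.151829) → end (x,ẋ)=(-1.256704, -3.976932)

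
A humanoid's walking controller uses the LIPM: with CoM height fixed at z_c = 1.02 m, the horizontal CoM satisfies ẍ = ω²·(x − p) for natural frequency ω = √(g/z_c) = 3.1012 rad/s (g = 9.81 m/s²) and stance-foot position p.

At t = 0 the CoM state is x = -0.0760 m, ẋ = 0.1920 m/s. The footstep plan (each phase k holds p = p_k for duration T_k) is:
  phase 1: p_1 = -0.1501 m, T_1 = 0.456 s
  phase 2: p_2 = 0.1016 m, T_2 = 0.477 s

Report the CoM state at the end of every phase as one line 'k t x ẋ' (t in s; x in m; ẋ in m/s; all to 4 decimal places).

1 0.4560 0.1311 0.8628
2 0.9330 0.7487 2.1824

phase 1: p=-0.1501, T=0.456, ωT=1.414147, cosh=2.178055, sinh=1.934922; start (x,ẋ)=(-0.076000, 0.192000) → end (x,ẋ)=(0.131088, 0.862830)
phase 2: p=0.1016, T=0.477, ωT=1.479272, cosh=2.308777, sinh=2.080974; start (x,ẋ)=(0.131088, 0.862830) → end (x,ẋ)=(0.748659, 2.182382)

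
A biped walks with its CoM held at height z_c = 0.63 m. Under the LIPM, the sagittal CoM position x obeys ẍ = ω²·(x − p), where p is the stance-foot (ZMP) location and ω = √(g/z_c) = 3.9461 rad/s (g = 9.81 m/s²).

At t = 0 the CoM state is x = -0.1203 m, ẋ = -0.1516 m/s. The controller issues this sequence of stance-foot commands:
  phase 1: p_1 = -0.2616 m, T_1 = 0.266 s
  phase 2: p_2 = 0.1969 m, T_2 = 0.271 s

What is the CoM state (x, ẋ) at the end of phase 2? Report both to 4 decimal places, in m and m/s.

x = -0.1108, ẋ = -0.6783

phase 1: p=-0.2616, T=0.266, ωT=1.049663, cosh=1.603371, sinh=1.253316; start (x,ẋ)=(-0.120300, -0.151600) → end (x,ẋ)=(-0.083193, 0.455758)
phase 2: p=0.1969, T=0.271, ωT=1.069393, cosh=1.628414, sinh=1.285197; start (x,ẋ)=(-0.083193, 0.455758) → end (x,ẋ)=(-0.110773, -0.678335)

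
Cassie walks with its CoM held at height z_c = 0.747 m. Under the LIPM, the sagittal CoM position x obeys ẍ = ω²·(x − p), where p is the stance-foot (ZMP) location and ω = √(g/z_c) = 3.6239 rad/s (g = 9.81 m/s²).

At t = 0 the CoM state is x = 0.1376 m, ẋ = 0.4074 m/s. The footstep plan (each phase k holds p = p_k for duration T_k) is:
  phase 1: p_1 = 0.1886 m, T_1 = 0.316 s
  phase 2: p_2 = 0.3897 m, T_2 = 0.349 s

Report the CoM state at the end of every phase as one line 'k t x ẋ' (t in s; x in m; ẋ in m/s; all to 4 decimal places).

phase 1: p=0.1886, T=0.316, ωT=1.145152, cosh=1.730548, sinh=1.412372; start (x,ẋ)=(0.137600, 0.407400) → end (x,ẋ)=(0.259121, 0.443992)
phase 2: p=0.3897, T=0.349, ωT=1.264741, cosh=1.912244, sinh=1.629932; start (x,ẋ)=(0.259121, 0.443992) → end (x,ẋ)=(0.339697, 0.077731)

1 0.3160 0.2591 0.4440
2 0.6650 0.3397 0.0777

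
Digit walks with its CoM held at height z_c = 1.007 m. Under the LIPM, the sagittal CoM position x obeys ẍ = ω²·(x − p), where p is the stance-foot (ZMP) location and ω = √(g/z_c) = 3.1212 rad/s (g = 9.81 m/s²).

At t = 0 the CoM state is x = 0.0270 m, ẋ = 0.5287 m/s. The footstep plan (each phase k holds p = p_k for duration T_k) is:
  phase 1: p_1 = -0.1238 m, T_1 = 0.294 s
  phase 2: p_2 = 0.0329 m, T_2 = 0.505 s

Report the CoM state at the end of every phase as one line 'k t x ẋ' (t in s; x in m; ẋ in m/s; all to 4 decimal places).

1 0.2940 0.2733 1.2625
2 0.7990 1.5754 4.9203

phase 1: p=-0.1238, T=0.294, ωT=0.917633, cosh=1.451410, sinh=1.051947; start (x,ẋ)=(0.027000, 0.528700) → end (x,ẋ)=(0.273262, 1.262488)
phase 2: p=0.0329, T=0.505, ωT=1.576206, cosh=2.521665, sinh=2.314906; start (x,ẋ)=(0.273262, 1.262488) → end (x,ẋ)=(1.575364, 4.920255)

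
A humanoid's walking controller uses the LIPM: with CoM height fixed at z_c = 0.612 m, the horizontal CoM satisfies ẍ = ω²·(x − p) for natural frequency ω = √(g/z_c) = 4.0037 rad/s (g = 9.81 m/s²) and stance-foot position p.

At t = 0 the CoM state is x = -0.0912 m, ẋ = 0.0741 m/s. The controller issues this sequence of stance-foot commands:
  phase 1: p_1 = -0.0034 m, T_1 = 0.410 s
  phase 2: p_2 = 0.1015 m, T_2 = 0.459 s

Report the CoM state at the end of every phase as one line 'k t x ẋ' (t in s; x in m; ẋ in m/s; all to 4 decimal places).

phase 1: p=-0.0034, T=0.410, ωT=1.641517, cosh=2.678341, sinh=2.484655; start (x,ẋ)=(-0.091200, 0.074100) → end (x,ẋ)=(-0.192573, -0.674953)
phase 2: p=0.1015, T=0.459, ωT=1.837698, cosh=3.220623, sinh=3.061439; start (x,ẋ)=(-0.192573, -0.674953) → end (x,ẋ)=(-1.361701, -5.778242)

1 0.4100 -0.1926 -0.6750
2 0.8690 -1.3617 -5.7782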